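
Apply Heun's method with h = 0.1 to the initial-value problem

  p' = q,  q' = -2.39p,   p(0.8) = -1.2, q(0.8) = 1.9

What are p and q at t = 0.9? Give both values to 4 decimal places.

Heun on (p,q): k1 = f(t_n, state_n); k2 = f(t_n + h, state_n + h·k1); state_{n+1} = state_n + (h/2)·(k1 + k2).
0.800000: (-1.200000, 1.900000)
  k1 = (1.900000, 2.868000)
  predictor → (-1.010000, 2.186800)
  k2 = (2.186800, 2.413900)
  → (-0.995660, 2.164095)
(p(0.9), q(0.9)) ≈ (-0.9957, 2.1641)

-0.9957, 2.1641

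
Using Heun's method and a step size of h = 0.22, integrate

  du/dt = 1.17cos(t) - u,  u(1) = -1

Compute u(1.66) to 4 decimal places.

Heun: k1 = f(t_n, u_n); k2 = f(t_n + h, u_n + h·k1); u_{n+1} = u_n + (h/2)·(k1 + k2).
t=1.000000, u=-1.000000:
  k1 = f(1.000000, -1.000000) = 1.632154
  k2 = f(1.220000, -0.640926) = 1.042992
  u ← -1.000000 + (0.22/2)·(1.632154 + 1.042992) = -0.705734
t=1.220000, u=-0.705734:
  k1 = f(1.220000, -0.705734) = 1.107800
  k2 = f(1.440000, -0.462018) = 0.614614
  u ← -0.705734 + (0.22/2)·(1.107800 + 0.614614) = -0.516269
t=1.440000, u=-0.516269:
  k1 = f(1.440000, -0.516269) = 0.668864
  k2 = f(1.660000, -0.369118) = 0.264888
  u ← -0.516269 + (0.22/2)·(0.668864 + 0.264888) = -0.413556
u(1.66) ≈ -0.4136

-0.4136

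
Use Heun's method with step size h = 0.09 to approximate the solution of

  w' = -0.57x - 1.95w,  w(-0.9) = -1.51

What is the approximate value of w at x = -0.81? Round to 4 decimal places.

-1.2284

Heun: k1 = f(x_n, w_n); k2 = f(x_n + h, w_n + h·k1); w_{n+1} = w_n + (h/2)·(k1 + k2).
x=-0.900000, w=-1.510000:
  k1 = f(-0.900000, -1.510000) = 3.457500
  k2 = f(-0.810000, -1.198825) = 2.799409
  w ← -1.510000 + (0.09/2)·(3.457500 + 2.799409) = -1.228439
w(-0.81) ≈ -1.2284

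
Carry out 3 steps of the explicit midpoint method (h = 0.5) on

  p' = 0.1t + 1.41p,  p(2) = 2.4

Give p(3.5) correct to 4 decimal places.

19.0259

Midpoint: k1 = f(t_n, p_n); k2 = f(t_n + h/2, p_n + (h/2)·k1); p_{n+1} = p_n + h·k2.
t=2.000000, p=2.400000:
  k1 = f(2.000000, 2.400000) = 3.584000
  k2 = f(2.250000, 3.296000) = 4.872360
  p ← 2.400000 + 0.5·4.872360 = 4.836180
t=2.500000, p=4.836180:
  k1 = f(2.500000, 4.836180) = 7.069014
  k2 = f(2.750000, 6.603433) = 9.585841
  p ← 4.836180 + 0.5·9.585841 = 9.629101
t=3.000000, p=9.629101:
  k1 = f(3.000000, 9.629101) = 13.877032
  k2 = f(3.250000, 13.098359) = 18.793686
  p ← 9.629101 + 0.5·18.793686 = 19.025943
p(3.5) ≈ 19.0259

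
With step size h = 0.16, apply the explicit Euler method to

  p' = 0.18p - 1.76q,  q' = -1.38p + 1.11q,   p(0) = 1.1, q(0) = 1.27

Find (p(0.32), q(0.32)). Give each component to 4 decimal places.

Euler on (p,q): p_{n+1} = p_n + h·p', q_{n+1} = q_n + h·q'.
0.000000: (1.100000, 1.270000); f=(-2.037200, -0.108300) → (0.774048, 1.252672)
0.160000: (0.774048, 1.252672); f=(-2.065374, 0.322280) → (0.443588, 1.304237)
(p(0.32), q(0.32)) ≈ (0.4436, 1.3042)

0.4436, 1.3042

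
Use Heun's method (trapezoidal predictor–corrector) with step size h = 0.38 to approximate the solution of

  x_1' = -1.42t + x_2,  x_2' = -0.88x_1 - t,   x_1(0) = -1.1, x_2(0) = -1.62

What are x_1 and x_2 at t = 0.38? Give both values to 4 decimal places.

Heun on (x_1,x_2): k1 = f(t_n, state_n); k2 = f(t_n + h, state_n + h·k1); state_{n+1} = state_n + (h/2)·(k1 + k2).
0.000000: (-1.100000, -1.620000)
  k1 = (-1.620000, 0.968000)
  predictor → (-1.715600, -1.252160)
  k2 = (-1.791760, 1.129728)
  → (-1.748234, -1.221432)
(x_1(0.38), x_2(0.38)) ≈ (-1.7482, -1.2214)

-1.7482, -1.2214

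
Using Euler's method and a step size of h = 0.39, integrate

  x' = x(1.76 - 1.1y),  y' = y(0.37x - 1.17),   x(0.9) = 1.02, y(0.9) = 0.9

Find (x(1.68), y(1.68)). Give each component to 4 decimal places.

Euler on (x,y): x_{n+1} = x_n + h·x', y_{n+1} = y_n + h·y'.
0.900000: (1.020000, 0.900000); f=(0.785400, -0.713340) → (1.326306, 0.621797)
1.290000: (1.326306, 0.621797); f=(1.427136, -0.422366) → (1.882889, 0.457075)
(x(1.68), y(1.68)) ≈ (1.8829, 0.4571)

1.8829, 0.4571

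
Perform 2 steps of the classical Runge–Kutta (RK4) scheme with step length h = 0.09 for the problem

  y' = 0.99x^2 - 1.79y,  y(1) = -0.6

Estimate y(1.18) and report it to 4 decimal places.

-0.2517

RK4: k1 = f(x_n, y_n); k2 = f(x_n + h/2, y_n + (h/2)·k1); k3 = f(x_n + h/2, y_n + (h/2)·k2); k4 = f(x_n + h, y_n + h·k3); y_{n+1} = y_n + (h/6)·(k1 + 2k2 + 2k3 + k4).
x=1.000000, y=-0.600000:
  k1 = f(1.000000, -0.600000) = 2.064000
  k2 = f(1.045000, -0.507120) = 1.988850
  k3 = f(1.045000, -0.510502) = 1.994903
  k4 = f(1.090000, -0.420459) = 1.928840
  y ← -0.600000 + (0.09/6)·(k1 + 2k2 + 2k3 + k4) = -0.420595
x=1.090000, y=-0.420595:
  k1 = f(1.090000, -0.420595) = 1.929084
  k2 = f(1.135000, -0.333786) = 1.872820
  k3 = f(1.135000, -0.336318) = 1.877352
  k4 = f(1.180000, -0.251633) = 1.828899
  y ← -0.420595 + (0.09/6)·(k1 + 2k2 + 2k3 + k4) = -0.251720
y(1.18) ≈ -0.2517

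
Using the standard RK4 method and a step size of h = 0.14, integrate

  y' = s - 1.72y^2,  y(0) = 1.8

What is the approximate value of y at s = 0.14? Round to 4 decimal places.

RK4: k1 = f(s_n, y_n); k2 = f(s_n + h/2, y_n + (h/2)·k1); k3 = f(s_n + h/2, y_n + (h/2)·k2); k4 = f(s_n + h, y_n + h·k3); y_{n+1} = y_n + (h/6)·(k1 + 2k2 + 2k3 + k4).
s=0.000000, y=1.800000:
  k1 = f(0.000000, 1.800000) = -5.572800
  k2 = f(0.070000, 1.409904) = -3.349066
  k3 = f(0.070000, 1.565565) = -4.145711
  k4 = f(0.140000, 1.219600) = -2.418371
  y ← 1.800000 + (0.14/6)·(k1 + 2k2 + 2k3 + k4) = 1.263783
y(0.14) ≈ 1.2638

1.2638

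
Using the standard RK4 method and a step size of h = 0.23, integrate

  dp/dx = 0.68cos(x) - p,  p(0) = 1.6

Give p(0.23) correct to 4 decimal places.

RK4: k1 = f(x_n, p_n); k2 = f(x_n + h/2, p_n + (h/2)·k1); k3 = f(x_n + h/2, p_n + (h/2)·k2); k4 = f(x_n + h, p_n + h·k3); p_{n+1} = p_n + (h/6)·(k1 + 2k2 + 2k3 + k4).
x=0.000000, p=1.600000:
  k1 = f(0.000000, 1.600000) = -0.920000
  k2 = f(0.115000, 1.494200) = -0.818692
  k3 = f(0.115000, 1.505850) = -0.830342
  k4 = f(0.230000, 1.409021) = -0.746928
  p ← 1.600000 + (0.23/6)·(k1 + 2k2 + 2k3 + k4) = 1.409675
p(0.23) ≈ 1.4097

1.4097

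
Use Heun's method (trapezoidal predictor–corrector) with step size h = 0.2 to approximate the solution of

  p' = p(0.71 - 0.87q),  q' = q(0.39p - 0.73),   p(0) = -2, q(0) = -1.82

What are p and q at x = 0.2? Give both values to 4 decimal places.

-2.9882, -1.3079

Heun on (p,q): k1 = f(x_n, state_n); k2 = f(x_n + h, state_n + h·k1); state_{n+1} = state_n + (h/2)·(k1 + k2).
0.000000: (-2.000000, -1.820000)
  k1 = (-4.586800, 2.748200)
  predictor → (-2.917360, -1.270360)
  k2 = (-5.295630, 2.372741)
  → (-2.988243, -1.307906)
(p(0.2), q(0.2)) ≈ (-2.9882, -1.3079)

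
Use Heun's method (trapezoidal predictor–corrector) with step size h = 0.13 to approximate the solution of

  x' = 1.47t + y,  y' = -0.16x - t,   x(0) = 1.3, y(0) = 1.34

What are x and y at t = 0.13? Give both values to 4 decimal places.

1.4849, 1.3027

Heun on (x,y): k1 = f(t_n, state_n); k2 = f(t_n + h, state_n + h·k1); state_{n+1} = state_n + (h/2)·(k1 + k2).
0.000000: (1.300000, 1.340000)
  k1 = (1.340000, -0.208000)
  predictor → (1.474200, 1.312960)
  k2 = (1.504060, -0.365872)
  → (1.484864, 1.302698)
(x(0.13), y(0.13)) ≈ (1.4849, 1.3027)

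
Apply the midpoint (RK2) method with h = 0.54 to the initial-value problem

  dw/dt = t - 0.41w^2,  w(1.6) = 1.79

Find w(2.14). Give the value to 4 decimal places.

2.0278

Midpoint: k1 = f(t_n, w_n); k2 = f(t_n + h/2, w_n + (h/2)·k1); w_{n+1} = w_n + h·k2.
t=1.600000, w=1.790000:
  k1 = f(1.600000, 1.790000) = 0.286319
  k2 = f(1.870000, 1.867306) = 0.440399
  w ← 1.790000 + 0.54·0.440399 = 2.027815
w(2.14) ≈ 2.0278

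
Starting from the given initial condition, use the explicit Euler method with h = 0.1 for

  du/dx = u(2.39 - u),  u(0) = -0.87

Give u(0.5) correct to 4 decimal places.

-4.9441

Euler: u_{n+1} = u_n + h·f(x_n, u_n).
x=0.000000, u=-0.870000: f=-2.836200 → u ← -0.870000 + 0.1·(-2.836200) = -1.153620
x=0.100000, u=-1.153620: f=-4.087991 → u ← -1.153620 + 0.1·(-4.087991) = -1.562419
x=0.200000, u=-1.562419: f=-6.175335 → u ← -1.562419 + 0.1·(-6.175335) = -2.179953
x=0.300000, u=-2.179953: f=-9.962280 → u ← -2.179953 + 0.1·(-9.962280) = -3.176181
x=0.400000, u=-3.176181: f=-17.679195 → u ← -3.176181 + 0.1·(-17.679195) = -4.944100
u(0.5) ≈ -4.9441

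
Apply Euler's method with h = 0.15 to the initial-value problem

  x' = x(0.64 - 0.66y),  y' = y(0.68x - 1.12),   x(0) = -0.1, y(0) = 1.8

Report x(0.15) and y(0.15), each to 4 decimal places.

Euler on (x,y): x_{n+1} = x_n + h·x', y_{n+1} = y_n + h·y'.
0.000000: (-0.100000, 1.800000); f=(0.054800, -2.138400) → (-0.091780, 1.479240)
(x(0.15), y(0.15)) ≈ (-0.0918, 1.4792)

-0.0918, 1.4792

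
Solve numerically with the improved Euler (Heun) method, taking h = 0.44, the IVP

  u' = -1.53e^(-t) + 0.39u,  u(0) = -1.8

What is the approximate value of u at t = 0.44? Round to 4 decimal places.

Heun: k1 = f(t_n, u_n); k2 = f(t_n + h, u_n + h·k1); u_{n+1} = u_n + (h/2)·(k1 + k2).
t=0.000000, u=-1.800000:
  k1 = f(0.000000, -1.800000) = -2.232000
  k2 = f(0.440000, -2.782080) = -2.070387
  u ← -1.800000 + (0.44/2)·(-2.232000 + (-2.070387)) = -2.746525
u(0.44) ≈ -2.7465

-2.7465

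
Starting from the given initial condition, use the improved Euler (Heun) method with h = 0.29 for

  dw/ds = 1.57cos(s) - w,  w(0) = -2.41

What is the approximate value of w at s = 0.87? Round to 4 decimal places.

Heun: k1 = f(s_n, w_n); k2 = f(s_n + h, w_n + h·k1); w_{n+1} = w_n + (h/2)·(k1 + k2).
s=0.000000, w=-2.410000:
  k1 = f(0.000000, -2.410000) = 3.980000
  k2 = f(0.290000, -1.255800) = 2.760243
  w ← -2.410000 + (0.29/2)·(3.980000 + 2.760243) = -1.432665
s=0.290000, w=-1.432665:
  k1 = f(0.290000, -1.432665) = 2.937108
  k2 = f(0.580000, -0.580904) = 1.894150
  w ← -1.432665 + (0.29/2)·(2.937108 + 1.894150) = -0.732132
s=0.580000, w=-0.732132:
  k1 = f(0.580000, -0.732132) = 2.045379
  k2 = f(0.870000, -0.138973) = 1.151350
  w ← -0.732132 + (0.29/2)·(2.045379 + 1.151350) = -0.268607
w(0.87) ≈ -0.2686

-0.2686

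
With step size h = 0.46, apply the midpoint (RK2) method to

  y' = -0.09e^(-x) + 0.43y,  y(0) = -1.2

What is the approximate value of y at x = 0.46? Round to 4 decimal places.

-1.4978

Midpoint: k1 = f(x_n, y_n); k2 = f(x_n + h/2, y_n + (h/2)·k1); y_{n+1} = y_n + h·k2.
x=0.000000, y=-1.200000:
  k1 = f(0.000000, -1.200000) = -0.606000
  k2 = f(0.230000, -1.339380) = -0.647441
  y ← -1.200000 + 0.46·(-0.647441) = -1.497823
y(0.46) ≈ -1.4978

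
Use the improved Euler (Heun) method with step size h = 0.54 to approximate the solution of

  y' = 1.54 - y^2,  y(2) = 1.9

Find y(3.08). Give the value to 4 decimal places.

1.4386

Heun: k1 = f(x_n, y_n); k2 = f(x_n + h, y_n + h·k1); y_{n+1} = y_n + (h/2)·(k1 + k2).
x=2.000000, y=1.900000:
  k1 = f(2.000000, 1.900000) = -2.070000
  k2 = f(2.540000, 0.782200) = 0.928163
  y ← 1.900000 + (0.54/2)·(-2.070000 + 0.928163) = 1.591704
x=2.540000, y=1.591704:
  k1 = f(2.540000, 1.591704) = -0.993522
  k2 = f(3.080000, 1.055202) = 0.426548
  y ← 1.591704 + (0.54/2)·(-0.993522 + 0.426548) = 1.438621
y(3.08) ≈ 1.4386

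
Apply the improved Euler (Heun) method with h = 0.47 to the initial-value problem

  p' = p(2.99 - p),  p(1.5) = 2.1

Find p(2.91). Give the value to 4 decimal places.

2.8542

Heun: k1 = f(t_n, p_n); k2 = f(t_n + h, p_n + h·k1); p_{n+1} = p_n + (h/2)·(k1 + k2).
t=1.500000, p=2.100000:
  k1 = f(1.500000, 2.100000) = 1.869000
  k2 = f(1.970000, 2.978430) = 0.034460
  p ← 2.100000 + (0.47/2)·(1.869000 + 0.034460) = 2.547313
t=1.970000, p=2.547313:
  k1 = f(1.970000, 2.547313) = 1.127662
  k2 = f(2.440000, 3.077314) = -0.268694
  p ← 2.547313 + (0.47/2)·(1.127662 + (-0.268694)) = 2.749171
t=2.440000, p=2.749171:
  k1 = f(2.440000, 2.749171) = 0.662081
  k2 = f(2.910000, 3.060349) = -0.215292
  p ← 2.749171 + (0.47/2)·(0.662081 + (-0.215292)) = 2.854166
p(2.91) ≈ 2.8542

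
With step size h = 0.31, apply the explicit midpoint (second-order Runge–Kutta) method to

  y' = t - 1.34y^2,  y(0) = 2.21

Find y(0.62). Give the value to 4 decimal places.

1.2714

Midpoint: k1 = f(t_n, y_n); k2 = f(t_n + h/2, y_n + (h/2)·k1); y_{n+1} = y_n + h·k2.
t=0.000000, y=2.210000:
  k1 = f(0.000000, 2.210000) = -6.544694
  k2 = f(0.155000, 1.195572) = -1.760387
  y ← 2.210000 + 0.31·(-1.760387) = 1.664280
t=0.310000, y=1.664280:
  k1 = f(0.310000, 1.664280) = -3.401569
  k2 = f(0.465000, 1.137037) = -1.267422
  y ← 1.664280 + 0.31·(-1.267422) = 1.271379
y(0.62) ≈ 1.2714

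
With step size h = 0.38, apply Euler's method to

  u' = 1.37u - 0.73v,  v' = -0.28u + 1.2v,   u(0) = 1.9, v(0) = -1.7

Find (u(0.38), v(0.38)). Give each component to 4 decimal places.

Euler on (u,v): u_{n+1} = u_n + h·u', v_{n+1} = v_n + h·v'.
0.000000: (1.900000, -1.700000); f=(3.844000, -2.572000) → (3.360720, -2.677360)
(u(0.38), v(0.38)) ≈ (3.3607, -2.6774)

3.3607, -2.6774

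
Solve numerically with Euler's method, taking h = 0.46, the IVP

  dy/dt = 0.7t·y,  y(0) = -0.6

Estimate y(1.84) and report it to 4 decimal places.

-1.2897

Euler: y_{n+1} = y_n + h·f(t_n, y_n).
t=0.000000, y=-0.600000: f=0.000000 → y ← -0.600000 + 0.46·0.000000 = -0.600000
t=0.460000, y=-0.600000: f=-0.193200 → y ← -0.600000 + 0.46·(-0.193200) = -0.688872
t=0.920000, y=-0.688872: f=-0.443634 → y ← -0.688872 + 0.46·(-0.443634) = -0.892943
t=1.380000, y=-0.892943: f=-0.862583 → y ← -0.892943 + 0.46·(-0.862583) = -1.289732
y(1.84) ≈ -1.2897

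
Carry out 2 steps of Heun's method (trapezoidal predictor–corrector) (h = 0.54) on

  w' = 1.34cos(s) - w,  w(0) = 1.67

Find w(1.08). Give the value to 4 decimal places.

1.2150

Heun: k1 = f(s_n, w_n); k2 = f(s_n + h, w_n + h·k1); w_{n+1} = w_n + (h/2)·(k1 + k2).
s=0.000000, w=1.670000:
  k1 = f(0.000000, 1.670000) = -0.330000
  k2 = f(0.540000, 1.491800) = -0.342470
  w ← 1.670000 + (0.54/2)·(-0.330000 + (-0.342470)) = 1.488433
s=0.540000, w=1.488433:
  k1 = f(0.540000, 1.488433) = -0.339103
  k2 = f(1.080000, 1.305317) = -0.673737
  w ← 1.488433 + (0.54/2)·(-0.339103 + (-0.673737)) = 1.214966
w(1.08) ≈ 1.2150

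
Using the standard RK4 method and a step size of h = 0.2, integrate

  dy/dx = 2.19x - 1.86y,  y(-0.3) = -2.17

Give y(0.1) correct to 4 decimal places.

RK4: k1 = f(x_n, y_n); k2 = f(x_n + h/2, y_n + (h/2)·k1); k3 = f(x_n + h/2, y_n + (h/2)·k2); k4 = f(x_n + h, y_n + h·k3); y_{n+1} = y_n + (h/6)·(k1 + 2k2 + 2k3 + k4).
x=-0.300000, y=-2.170000:
  k1 = f(-0.300000, -2.170000) = 3.379200
  k2 = f(-0.200000, -1.832080) = 2.969669
  k3 = f(-0.200000, -1.873033) = 3.045842
  k4 = f(-0.100000, -1.560832) = 2.684147
  y ← -2.170000 + (0.2/6)·(k1 + 2k2 + 2k3 + k4) = -1.566854
x=-0.100000, y=-1.566854:
  k1 = f(-0.100000, -1.566854) = 2.695349
  k2 = f(0.000000, -1.297319) = 2.413014
  k3 = f(0.000000, -1.325553) = 2.465529
  k4 = f(0.100000, -1.073749) = 2.216173
  y ← -1.566854 + (0.2/6)·(k1 + 2k2 + 2k3 + k4) = -1.077901
y(0.1) ≈ -1.0779

-1.0779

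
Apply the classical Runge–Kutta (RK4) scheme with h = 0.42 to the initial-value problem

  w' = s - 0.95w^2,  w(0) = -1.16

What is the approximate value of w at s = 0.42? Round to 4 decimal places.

-2.0064

RK4: k1 = f(s_n, w_n); k2 = f(s_n + h/2, w_n + (h/2)·k1); k3 = f(s_n + h/2, w_n + (h/2)·k2); k4 = f(s_n + h, w_n + h·k3); w_{n+1} = w_n + (h/6)·(k1 + 2k2 + 2k3 + k4).
s=0.000000, w=-1.160000:
  k1 = f(0.000000, -1.160000) = -1.278320
  k2 = f(0.210000, -1.428447) = -1.728438
  k3 = f(0.210000, -1.522972) = -1.993472
  k4 = f(0.420000, -1.997258) = -3.369588
  w ← -1.160000 + (0.42/6)·(k1 + 2k2 + 2k3 + k4) = -2.006421
w(0.42) ≈ -2.0064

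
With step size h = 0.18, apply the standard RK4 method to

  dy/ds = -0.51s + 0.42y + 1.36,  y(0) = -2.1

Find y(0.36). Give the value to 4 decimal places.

RK4: k1 = f(s_n, y_n); k2 = f(s_n + h/2, y_n + (h/2)·k1); k3 = f(s_n + h/2, y_n + (h/2)·k2); k4 = f(s_n + h, y_n + h·k3); y_{n+1} = y_n + (h/6)·(k1 + 2k2 + 2k3 + k4).
s=0.000000, y=-2.100000:
  k1 = f(0.000000, -2.100000) = 0.478000
  k2 = f(0.090000, -2.056980) = 0.450168
  k3 = f(0.090000, -2.059485) = 0.449116
  k4 = f(0.180000, -2.019159) = 0.420153
  y ← -2.100000 + (0.18/6)·(k1 + 2k2 + 2k3 + k4) = -2.019098
s=0.180000, y=-2.019098:
  k1 = f(0.180000, -2.019098) = 0.420179
  k2 = f(0.270000, -1.981282) = 0.390161
  k3 = f(0.270000, -1.983984) = 0.389027
  k4 = f(0.360000, -1.949073) = 0.357789
  y ← -2.019098 + (0.18/6)·(k1 + 2k2 + 2k3 + k4) = -1.949008
y(0.36) ≈ -1.9490

-1.9490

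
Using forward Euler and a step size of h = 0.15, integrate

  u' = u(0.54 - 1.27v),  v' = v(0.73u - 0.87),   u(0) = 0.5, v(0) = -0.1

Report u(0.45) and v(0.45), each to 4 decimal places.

0.6631, -0.0804

Euler on (u,v): u_{n+1} = u_n + h·u', v_{n+1} = v_n + h·v'.
0.000000: (0.500000, -0.100000); f=(0.333500, 0.050500) → (0.550025, -0.092425)
0.150000: (0.550025, -0.092425); f=(0.361575, 0.043299) → (0.604261, -0.085930)
0.300000: (0.604261, -0.085930); f=(0.392245, 0.036854) → (0.663098, -0.080402)
(u(0.45), v(0.45)) ≈ (0.6631, -0.0804)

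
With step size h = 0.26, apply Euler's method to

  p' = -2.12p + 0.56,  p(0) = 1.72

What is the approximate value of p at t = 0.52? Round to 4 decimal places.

0.5574

Euler: p_{n+1} = p_n + h·f(t_n, p_n).
t=0.000000, p=1.720000: f=-3.086400 → p ← 1.720000 + 0.26·(-3.086400) = 0.917536
t=0.260000, p=0.917536: f=-1.385176 → p ← 0.917536 + 0.26·(-1.385176) = 0.557390
p(0.52) ≈ 0.5574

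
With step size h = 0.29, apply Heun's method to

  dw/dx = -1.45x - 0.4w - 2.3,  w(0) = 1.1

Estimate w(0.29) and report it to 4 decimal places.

Heun: k1 = f(x_n, w_n); k2 = f(x_n + h, w_n + h·k1); w_{n+1} = w_n + (h/2)·(k1 + k2).
x=0.000000, w=1.100000:
  k1 = f(0.000000, 1.100000) = -2.740000
  k2 = f(0.290000, 0.305400) = -2.842660
  w ← 1.100000 + (0.29/2)·(-2.740000 + (-2.842660)) = 0.290514
w(0.29) ≈ 0.2905

0.2905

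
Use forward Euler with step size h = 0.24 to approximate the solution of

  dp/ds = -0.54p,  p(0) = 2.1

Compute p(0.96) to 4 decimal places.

Euler: p_{n+1} = p_n + h·f(s_n, p_n).
s=0.000000, p=2.100000: f=-1.134000 → p ← 2.100000 + 0.24·(-1.134000) = 1.827840
s=0.240000, p=1.827840: f=-0.987034 → p ← 1.827840 + 0.24·(-0.987034) = 1.590952
s=0.480000, p=1.590952: f=-0.859114 → p ← 1.590952 + 0.24·(-0.859114) = 1.384765
s=0.720000, p=1.384765: f=-0.747773 → p ← 1.384765 + 0.24·(-0.747773) = 1.205299
p(0.96) ≈ 1.2053

1.2053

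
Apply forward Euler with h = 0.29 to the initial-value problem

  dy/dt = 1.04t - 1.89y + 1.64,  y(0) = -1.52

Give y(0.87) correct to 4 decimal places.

0.8618

Euler: y_{n+1} = y_n + h·f(t_n, y_n).
t=0.000000, y=-1.520000: f=4.512800 → y ← -1.520000 + 0.29·4.512800 = -0.211288
t=0.290000, y=-0.211288: f=2.340934 → y ← -0.211288 + 0.29·2.340934 = 0.467583
t=0.580000, y=0.467583: f=1.359468 → y ← 0.467583 + 0.29·1.359468 = 0.861829
y(0.87) ≈ 0.8618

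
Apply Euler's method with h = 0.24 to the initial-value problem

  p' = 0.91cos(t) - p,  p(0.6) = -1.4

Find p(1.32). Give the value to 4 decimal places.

-0.2967

Euler: p_{n+1} = p_n + h·f(t_n, p_n).
t=0.600000, p=-1.400000: f=2.151055 → p ← -1.400000 + 0.24·2.151055 = -0.883747
t=0.840000, p=-0.883747: f=1.491138 → p ← -0.883747 + 0.24·1.491138 = -0.525874
t=1.080000, p=-0.525874: f=0.954782 → p ← -0.525874 + 0.24·0.954782 = -0.296726
p(1.32) ≈ -0.2967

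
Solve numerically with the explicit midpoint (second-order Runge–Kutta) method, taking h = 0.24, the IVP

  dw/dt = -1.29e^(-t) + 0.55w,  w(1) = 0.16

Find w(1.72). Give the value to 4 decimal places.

Midpoint: k1 = f(t_n, w_n); k2 = f(t_n + h/2, w_n + (h/2)·k1); w_{n+1} = w_n + h·k2.
t=1.000000, w=0.160000:
  k1 = f(1.000000, 0.160000) = -0.386564
  k2 = f(1.120000, 0.113612) = -0.358414
  w ← 0.160000 + 0.24·(-0.358414) = 0.073981
t=1.240000, w=0.073981:
  k1 = f(1.240000, 0.073981) = -0.332616
  k2 = f(1.360000, 0.034067) = -0.312356
  w ← 0.073981 + 0.24·(-0.312356) = -0.000985
t=1.480000, w=-0.000985:
  k1 = f(1.480000, -0.000985) = -0.294194
  k2 = f(1.600000, -0.036288) = -0.280405
  w ← -0.000985 + 0.24·(-0.280405) = -0.068282
w(1.72) ≈ -0.0683

-0.0683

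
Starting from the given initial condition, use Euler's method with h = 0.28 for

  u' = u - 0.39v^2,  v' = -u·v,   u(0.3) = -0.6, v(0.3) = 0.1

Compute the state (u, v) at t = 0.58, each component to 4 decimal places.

Euler on (u,v): u_{n+1} = u_n + h·u', v_{n+1} = v_n + h·v'.
0.300000: (-0.600000, 0.100000); f=(-0.603900, 0.060000) → (-0.769092, 0.116800)
(u(0.58), v(0.58)) ≈ (-0.7691, 0.1168)

-0.7691, 0.1168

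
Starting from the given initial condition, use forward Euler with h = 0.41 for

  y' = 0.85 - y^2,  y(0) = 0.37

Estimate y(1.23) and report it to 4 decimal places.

Euler: y_{n+1} = y_n + h·f(s_n, y_n).
s=0.000000, y=0.370000: f=0.713100 → y ← 0.370000 + 0.41·0.713100 = 0.662371
s=0.410000, y=0.662371: f=0.411265 → y ← 0.662371 + 0.41·0.411265 = 0.830990
s=0.820000, y=0.830990: f=0.159456 → y ← 0.830990 + 0.41·0.159456 = 0.896367
y(1.23) ≈ 0.8964

0.8964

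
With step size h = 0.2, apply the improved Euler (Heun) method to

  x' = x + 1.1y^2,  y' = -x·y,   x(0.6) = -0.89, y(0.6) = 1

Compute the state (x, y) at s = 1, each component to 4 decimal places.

-0.5815, 1.3739

Heun on (x,y): k1 = f(s_n, state_n); k2 = f(s_n + h, state_n + h·k1); state_{n+1} = state_n + (h/2)·(k1 + k2).
0.600000: (-0.890000, 1.000000)
  k1 = (0.210000, 0.890000)
  predictor → (-0.848000, 1.178000)
  k2 = (0.678452, 0.998944)
  → (-0.801155, 1.188894)
0.800000: (-0.801155, 1.188894)
  k1 = (0.753662, 0.952488)
  predictor → (-0.650422, 1.379392)
  k2 = (1.442572, 0.897187)
  → (-0.581531, 1.373862)
(x(1), y(1)) ≈ (-0.5815, 1.3739)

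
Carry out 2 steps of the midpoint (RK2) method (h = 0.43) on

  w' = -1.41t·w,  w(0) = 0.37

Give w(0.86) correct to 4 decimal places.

0.2123

Midpoint: k1 = f(t_n, w_n); k2 = f(t_n + h/2, w_n + (h/2)·k1); w_{n+1} = w_n + h·k2.
t=0.000000, w=0.370000:
  k1 = f(0.000000, 0.370000) = 0.000000
  k2 = f(0.215000, 0.370000) = -0.112165
  w ← 0.370000 + 0.43·(-0.112165) = 0.321769
t=0.430000, w=0.321769:
  k1 = f(0.430000, 0.321769) = -0.195088
  k2 = f(0.645000, 0.279825) = -0.254487
  w ← 0.321769 + 0.43·(-0.254487) = 0.212340
w(0.86) ≈ 0.2123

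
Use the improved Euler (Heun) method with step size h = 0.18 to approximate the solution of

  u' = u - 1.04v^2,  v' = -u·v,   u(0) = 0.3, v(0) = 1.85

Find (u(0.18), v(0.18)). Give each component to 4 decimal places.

Heun on (u,v): k1 = f(t_n, state_n); k2 = f(t_n + h, state_n + h·k1); state_{n+1} = state_n + (h/2)·(k1 + k2).
0.000000: (0.300000, 1.850000)
  k1 = (-3.259400, -0.555000)
  predictor → (-0.286692, 1.750100)
  k2 = (-3.472056, 0.501740)
  → (-0.305831, 1.845207)
(u(0.18), v(0.18)) ≈ (-0.3058, 1.8452)

-0.3058, 1.8452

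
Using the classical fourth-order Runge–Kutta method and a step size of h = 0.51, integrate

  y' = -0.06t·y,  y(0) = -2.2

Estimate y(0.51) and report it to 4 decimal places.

RK4: k1 = f(t_n, y_n); k2 = f(t_n + h/2, y_n + (h/2)·k1); k3 = f(t_n + h/2, y_n + (h/2)·k2); k4 = f(t_n + h, y_n + h·k3); y_{n+1} = y_n + (h/6)·(k1 + 2k2 + 2k3 + k4).
t=0.000000, y=-2.200000:
  k1 = f(0.000000, -2.200000) = 0.000000
  k2 = f(0.255000, -2.200000) = 0.033660
  k3 = f(0.255000, -2.191417) = 0.033529
  k4 = f(0.510000, -2.182900) = 0.066797
  y ← -2.200000 + (0.51/6)·(k1 + 2k2 + 2k3 + k4) = -2.182900
y(0.51) ≈ -2.1829

-2.1829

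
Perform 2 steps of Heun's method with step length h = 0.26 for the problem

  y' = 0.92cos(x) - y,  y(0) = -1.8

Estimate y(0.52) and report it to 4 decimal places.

-0.7305

Heun: k1 = f(x_n, y_n); k2 = f(x_n + h, y_n + h·k1); y_{n+1} = y_n + (h/2)·(k1 + k2).
x=0.000000, y=-1.800000:
  k1 = f(0.000000, -1.800000) = 2.720000
  k2 = f(0.260000, -1.092800) = 1.981879
  y ← -1.800000 + (0.26/2)·(2.720000 + 1.981879) = -1.188756
x=0.260000, y=-1.188756:
  k1 = f(0.260000, -1.188756) = 2.077835
  k2 = f(0.520000, -0.648519) = 1.446912
  y ← -1.188756 + (0.26/2)·(2.077835 + 1.446912) = -0.730539
y(0.52) ≈ -0.7305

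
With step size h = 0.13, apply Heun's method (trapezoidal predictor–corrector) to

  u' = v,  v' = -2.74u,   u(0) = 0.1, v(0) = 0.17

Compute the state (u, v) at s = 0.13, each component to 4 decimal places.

Heun on (u,v): k1 = f(s_n, state_n); k2 = f(s_n + h, state_n + h·k1); state_{n+1} = state_n + (h/2)·(k1 + k2).
0.000000: (0.100000, 0.170000)
  k1 = (0.170000, -0.274000)
  predictor → (0.122100, 0.134380)
  k2 = (0.134380, -0.334554)
  → (0.119785, 0.130444)
(u(0.13), v(0.13)) ≈ (0.1198, 0.1304)

0.1198, 0.1304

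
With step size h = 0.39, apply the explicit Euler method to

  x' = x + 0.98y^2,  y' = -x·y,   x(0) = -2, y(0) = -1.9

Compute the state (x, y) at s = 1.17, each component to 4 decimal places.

Euler on (x,y): x_{n+1} = x_n + h·x', y_{n+1} = y_n + h·y'.
0.000000: (-2.000000, -1.900000); f=(1.537800, -3.800000) → (-1.400258, -3.382000)
0.390000: (-1.400258, -3.382000); f=(9.808908, -4.735673) → (2.425216, -5.228912)
0.780000: (2.425216, -5.228912); f=(29.219909, 12.681241) → (13.820981, -0.283228)
(x(1.17), y(1.17)) ≈ (13.8210, -0.2832)

13.8210, -0.2832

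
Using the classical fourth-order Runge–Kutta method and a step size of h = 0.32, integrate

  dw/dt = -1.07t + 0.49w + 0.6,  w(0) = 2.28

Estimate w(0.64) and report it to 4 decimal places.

RK4: k1 = f(t_n, w_n); k2 = f(t_n + h/2, w_n + (h/2)·k1); k3 = f(t_n + h/2, w_n + (h/2)·k2); k4 = f(t_n + h, w_n + h·k3); w_{n+1} = w_n + (h/6)·(k1 + 2k2 + 2k3 + k4).
t=0.000000, w=2.280000:
  k1 = f(0.000000, 2.280000) = 1.717200
  k2 = f(0.160000, 2.554752) = 1.680628
  k3 = f(0.160000, 2.548901) = 1.677761
  k4 = f(0.320000, 2.816884) = 1.637873
  w ← 2.280000 + (0.32/6)·(k1 + 2k2 + 2k3 + k4) = 2.817165
t=0.320000, w=2.817165:
  k1 = f(0.320000, 2.817165) = 1.638011
  k2 = f(0.480000, 3.079247) = 1.595231
  k3 = f(0.480000, 3.072402) = 1.591877
  k4 = f(0.640000, 3.326566) = 1.545217
  w ← 2.817165 + (0.32/6)·(k1 + 2k2 + 2k3 + k4) = 3.326896
w(0.64) ≈ 3.3269

3.3269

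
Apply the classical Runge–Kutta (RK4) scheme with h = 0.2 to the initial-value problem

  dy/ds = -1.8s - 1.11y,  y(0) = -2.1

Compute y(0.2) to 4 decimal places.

RK4: k1 = f(s_n, y_n); k2 = f(s_n + h/2, y_n + (h/2)·k1); k3 = f(s_n + h/2, y_n + (h/2)·k2); k4 = f(s_n + h, y_n + h·k3); y_{n+1} = y_n + (h/6)·(k1 + 2k2 + 2k3 + k4).
s=0.000000, y=-2.100000:
  k1 = f(0.000000, -2.100000) = 2.331000
  k2 = f(0.100000, -1.866900) = 1.892259
  k3 = f(0.100000, -1.910774) = 1.940959
  k4 = f(0.200000, -1.711808) = 1.540107
  y ← -2.100000 + (0.2/6)·(k1 + 2k2 + 2k3 + k4) = -1.715415
y(0.2) ≈ -1.7154

-1.7154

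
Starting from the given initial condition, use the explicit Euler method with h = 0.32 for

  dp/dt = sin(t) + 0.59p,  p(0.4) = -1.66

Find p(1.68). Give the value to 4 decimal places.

-2.1669

Euler: p_{n+1} = p_n + h·f(t_n, p_n).
t=0.400000, p=-1.660000: f=-0.589982 → p ← -1.660000 + 0.32·(-0.589982) = -1.848794
t=0.720000, p=-1.848794: f=-0.431404 → p ← -1.848794 + 0.32·(-0.431404) = -1.986843
t=1.040000, p=-1.986843: f=-0.309833 → p ← -1.986843 + 0.32·(-0.309833) = -2.085990
t=1.360000, p=-2.085990: f=-0.252870 → p ← -2.085990 + 0.32·(-0.252870) = -2.166908
p(1.68) ≈ -2.1669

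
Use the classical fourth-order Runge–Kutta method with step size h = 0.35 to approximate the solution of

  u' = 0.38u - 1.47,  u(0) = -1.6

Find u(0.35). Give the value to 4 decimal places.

-2.3779

RK4: k1 = f(x_n, u_n); k2 = f(x_n + h/2, u_n + (h/2)·k1); k3 = f(x_n + h/2, u_n + (h/2)·k2); k4 = f(x_n + h, u_n + h·k3); u_{n+1} = u_n + (h/6)·(k1 + 2k2 + 2k3 + k4).
x=0.000000, u=-1.600000:
  k1 = f(0.000000, -1.600000) = -2.078000
  k2 = f(0.175000, -1.963650) = -2.216187
  k3 = f(0.175000, -1.987833) = -2.225376
  k4 = f(0.350000, -2.378882) = -2.373975
  u ← -1.600000 + (0.35/6)·(k1 + 2k2 + 2k3 + k4) = -2.377881
u(0.35) ≈ -2.3779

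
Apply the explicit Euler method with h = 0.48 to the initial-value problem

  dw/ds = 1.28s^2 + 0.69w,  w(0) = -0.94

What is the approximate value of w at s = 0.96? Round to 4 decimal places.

-1.5242

Euler: w_{n+1} = w_n + h·f(s_n, w_n).
s=0.000000, w=-0.940000: f=-0.648600 → w ← -0.940000 + 0.48·(-0.648600) = -1.251328
s=0.480000, w=-1.251328: f=-0.568504 → w ← -1.251328 + 0.48·(-0.568504) = -1.524210
w(0.96) ≈ -1.5242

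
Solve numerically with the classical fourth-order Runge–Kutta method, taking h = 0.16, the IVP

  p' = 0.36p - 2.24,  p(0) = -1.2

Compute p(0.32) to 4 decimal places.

RK4: k1 = f(s_n, p_n); k2 = f(s_n + h/2, p_n + (h/2)·k1); k3 = f(s_n + h/2, p_n + (h/2)·k2); k4 = f(s_n + h, p_n + h·k3); p_{n+1} = p_n + (h/6)·(k1 + 2k2 + 2k3 + k4).
s=0.000000, p=-1.200000:
  k1 = f(0.000000, -1.200000) = -2.672000
  k2 = f(0.080000, -1.413760) = -2.748954
  k3 = f(0.080000, -1.419916) = -2.751170
  k4 = f(0.160000, -1.640187) = -2.830467
  p ← -1.200000 + (0.16/6)·(k1 + 2k2 + 2k3 + k4) = -1.640072
s=0.160000, p=-1.640072:
  k1 = f(0.160000, -1.640072) = -2.830426
  k2 = f(0.240000, -1.866506) = -2.911942
  k3 = f(0.240000, -1.873028) = -2.914290
  k4 = f(0.320000, -2.106359) = -2.998289
  p ← -1.640072 + (0.16/6)·(k1 + 2k2 + 2k3 + k4) = -2.106237
p(0.32) ≈ -2.1062

-2.1062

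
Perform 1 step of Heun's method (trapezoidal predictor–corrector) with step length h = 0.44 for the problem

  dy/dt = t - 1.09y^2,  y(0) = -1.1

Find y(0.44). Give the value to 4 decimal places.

-1.9704

Heun: k1 = f(t_n, y_n); k2 = f(t_n + h, y_n + h·k1); y_{n+1} = y_n + (h/2)·(k1 + k2).
t=0.000000, y=-1.100000:
  k1 = f(0.000000, -1.100000) = -1.318900
  k2 = f(0.440000, -1.680316) = -2.637573
  y ← -1.100000 + (0.44/2)·(-1.318900 + (-2.637573)) = -1.970424
y(0.44) ≈ -1.9704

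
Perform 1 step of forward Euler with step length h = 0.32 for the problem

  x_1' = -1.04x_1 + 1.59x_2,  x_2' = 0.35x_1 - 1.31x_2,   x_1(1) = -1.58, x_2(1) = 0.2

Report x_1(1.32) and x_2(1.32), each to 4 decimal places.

-0.9524, -0.0608

Euler on (x_1,x_2): x_1_{n+1} = x_1_n + h·x_1', x_2_{n+1} = x_2_n + h·x_2'.
1.000000: (-1.580000, 0.200000); f=(1.961200, -0.815000) → (-0.952416, -0.060800)
(x_1(1.32), x_2(1.32)) ≈ (-0.9524, -0.0608)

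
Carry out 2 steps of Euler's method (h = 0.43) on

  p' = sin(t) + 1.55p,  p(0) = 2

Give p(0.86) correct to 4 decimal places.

5.7337

Euler: p_{n+1} = p_n + h·f(t_n, p_n).
t=0.000000, p=2.000000: f=3.100000 → p ← 2.000000 + 0.43·3.100000 = 3.333000
t=0.430000, p=3.333000: f=5.583021 → p ← 3.333000 + 0.43·5.583021 = 5.733699
p(0.86) ≈ 5.7337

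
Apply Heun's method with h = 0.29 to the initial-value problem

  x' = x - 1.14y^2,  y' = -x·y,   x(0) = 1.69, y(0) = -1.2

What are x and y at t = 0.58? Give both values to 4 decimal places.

2.3663, -0.4374

Heun on (x,y): k1 = f(t_n, state_n); k2 = f(t_n + h, state_n + h·k1); state_{n+1} = state_n + (h/2)·(k1 + k2).
0.000000: (1.690000, -1.200000)
  k1 = (0.048400, 2.028000)
  predictor → (1.704036, -0.611880)
  k2 = (1.277223, 1.042666)
  → (1.882215, -0.754753)
0.290000: (1.882215, -0.754753)
  k1 = (1.232811, 1.420609)
  predictor → (2.239731, -0.342777)
  k2 = (2.105785, 0.767728)
  → (2.366312, -0.437445)
(x(0.58), y(0.58)) ≈ (2.3663, -0.4374)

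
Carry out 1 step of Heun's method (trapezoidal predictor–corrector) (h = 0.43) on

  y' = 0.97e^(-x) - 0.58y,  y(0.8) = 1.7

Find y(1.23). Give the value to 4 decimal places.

Heun: k1 = f(x_n, y_n); k2 = f(x_n + h, y_n + h·k1); y_{n+1} = y_n + (h/2)·(k1 + k2).
x=0.800000, y=1.700000:
  k1 = f(0.800000, 1.700000) = -0.550151
  k2 = f(1.230000, 1.463435) = -0.565269
  y ← 1.700000 + (0.43/2)·(-0.550151 + (-0.565269)) = 1.460185
y(1.23) ≈ 1.4602

1.4602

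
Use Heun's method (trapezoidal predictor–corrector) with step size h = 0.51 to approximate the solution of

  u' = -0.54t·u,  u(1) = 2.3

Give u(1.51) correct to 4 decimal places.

Heun: k1 = f(t_n, u_n); k2 = f(t_n + h, u_n + h·k1); u_{n+1} = u_n + (h/2)·(k1 + k2).
t=1.000000, u=2.300000:
  k1 = f(1.000000, 2.300000) = -1.242000
  k2 = f(1.510000, 1.666580) = -1.358929
  u ← 2.300000 + (0.51/2)·(-1.242000 + (-1.358929)) = 1.636763
u(1.51) ≈ 1.6368

1.6368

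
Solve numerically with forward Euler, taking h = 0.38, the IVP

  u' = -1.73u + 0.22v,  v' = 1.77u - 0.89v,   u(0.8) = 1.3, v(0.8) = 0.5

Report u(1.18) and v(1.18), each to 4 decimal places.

Euler on (u,v): u_{n+1} = u_n + h·u', v_{n+1} = v_n + h·v'.
0.800000: (1.300000, 0.500000); f=(-2.139000, 1.856000) → (0.487180, 1.205280)
(u(1.18), v(1.18)) ≈ (0.4872, 1.2053)

0.4872, 1.2053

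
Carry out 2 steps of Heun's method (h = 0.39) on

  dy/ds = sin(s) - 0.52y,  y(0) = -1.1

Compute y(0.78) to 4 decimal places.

-0.4787

Heun: k1 = f(s_n, y_n); k2 = f(s_n + h, y_n + h·k1); y_{n+1} = y_n + (h/2)·(k1 + k2).
s=0.000000, y=-1.100000:
  k1 = f(0.000000, -1.100000) = 0.572000
  k2 = f(0.390000, -0.876920) = 0.836187
  y ← -1.100000 + (0.39/2)·(0.572000 + 0.836187) = -0.825404
s=0.390000, y=-0.825404:
  k1 = f(0.390000, -0.825404) = 0.809398
  k2 = f(0.780000, -0.509738) = 0.968343
  y ← -0.825404 + (0.39/2)·(0.809398 + 0.968343) = -0.478744
y(0.78) ≈ -0.4787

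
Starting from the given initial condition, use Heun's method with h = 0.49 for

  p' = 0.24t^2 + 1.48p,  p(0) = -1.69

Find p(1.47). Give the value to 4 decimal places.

-12.8403

Heun: k1 = f(t_n, p_n); k2 = f(t_n + h, p_n + h·k1); p_{n+1} = p_n + (h/2)·(k1 + k2).
t=0.000000, p=-1.690000:
  k1 = f(0.000000, -1.690000) = -2.501200
  k2 = f(0.490000, -2.915588) = -4.257446
  p ← -1.690000 + (0.49/2)·(-2.501200 + (-4.257446)) = -3.345868
t=0.490000, p=-3.345868:
  k1 = f(0.490000, -3.345868) = -4.894261
  k2 = f(0.980000, -5.744056) = -8.270707
  p ← -3.345868 + (0.49/2)·(-4.894261 + (-8.270707)) = -6.571286
t=0.980000, p=-6.571286:
  k1 = f(0.980000, -6.571286) = -9.495007
  k2 = f(1.470000, -11.223839) = -16.092666
  p ← -6.571286 + (0.49/2)·(-9.495007 + (-16.092666)) = -12.840265
p(1.47) ≈ -12.8403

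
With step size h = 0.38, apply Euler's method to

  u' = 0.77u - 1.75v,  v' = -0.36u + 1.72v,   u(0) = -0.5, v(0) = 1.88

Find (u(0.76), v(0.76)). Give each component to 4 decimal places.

-4.5642, 5.5132

Euler on (u,v): u_{n+1} = u_n + h·u', v_{n+1} = v_n + h·v'.
0.000000: (-0.500000, 1.880000); f=(-3.675000, 3.413600) → (-1.896500, 3.177168)
0.380000: (-1.896500, 3.177168); f=(-7.020349, 6.147469) → (-4.564233, 5.513206)
(u(0.76), v(0.76)) ≈ (-4.5642, 5.5132)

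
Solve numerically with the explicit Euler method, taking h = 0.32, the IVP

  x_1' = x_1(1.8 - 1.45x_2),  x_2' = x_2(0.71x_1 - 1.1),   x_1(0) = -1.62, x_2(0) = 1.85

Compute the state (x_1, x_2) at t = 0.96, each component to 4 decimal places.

Euler on (x_1,x_2): x_1_{n+1} = x_1_n + h·x_1', x_2_{n+1} = x_2_n + h·x_2'.
0.000000: (-1.620000, 1.850000); f=(1.429650, -4.162870) → (-1.162512, 0.517882)
0.320000: (-1.162512, 0.517882); f=(-1.219558, -0.997121) → (-1.552771, 0.198803)
0.640000: (-1.552771, 0.198803); f=(-2.347379, -0.437857) → (-2.303932, 0.058689)
(x_1(0.96), x_2(0.96)) ≈ (-2.3039, 0.0587)

-2.3039, 0.0587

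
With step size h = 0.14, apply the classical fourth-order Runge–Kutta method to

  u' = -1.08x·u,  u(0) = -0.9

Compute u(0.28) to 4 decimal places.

RK4: k1 = f(x_n, u_n); k2 = f(x_n + h/2, u_n + (h/2)·k1); k3 = f(x_n + h/2, u_n + (h/2)·k2); k4 = f(x_n + h, u_n + h·k3); u_{n+1} = u_n + (h/6)·(k1 + 2k2 + 2k3 + k4).
x=0.000000, u=-0.900000:
  k1 = f(0.000000, -0.900000) = 0.000000
  k2 = f(0.070000, -0.900000) = 0.068040
  k3 = f(0.070000, -0.895237) = 0.067680
  k4 = f(0.140000, -0.890525) = 0.134647
  u ← -0.900000 + (0.14/6)·(k1 + 2k2 + 2k3 + k4) = -0.890525
x=0.140000, u=-0.890525:
  k1 = f(0.140000, -0.890525) = 0.134647
  k2 = f(0.210000, -0.881099) = 0.199833
  k3 = f(0.210000, -0.876536) = 0.198798
  k4 = f(0.280000, -0.862693) = 0.260878
  u ← -0.890525 + (0.14/6)·(k1 + 2k2 + 2k3 + k4) = -0.862693
u(0.28) ≈ -0.8627

-0.8627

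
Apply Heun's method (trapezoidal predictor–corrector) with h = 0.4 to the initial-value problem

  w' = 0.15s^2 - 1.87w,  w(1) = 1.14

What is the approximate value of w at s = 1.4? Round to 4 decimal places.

Heun: k1 = f(s_n, w_n); k2 = f(s_n + h, w_n + h·k1); w_{n+1} = w_n + (h/2)·(k1 + k2).
s=1.000000, w=1.140000:
  k1 = f(1.000000, 1.140000) = -1.981800
  k2 = f(1.400000, 0.347280) = -0.355414
  w ← 1.140000 + (0.4/2)·(-1.981800 + (-0.355414)) = 0.672557
w(1.4) ≈ 0.6726

0.6726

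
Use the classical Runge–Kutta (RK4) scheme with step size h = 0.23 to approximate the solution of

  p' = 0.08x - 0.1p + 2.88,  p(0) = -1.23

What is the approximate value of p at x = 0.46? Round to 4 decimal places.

0.1284

RK4: k1 = f(x_n, p_n); k2 = f(x_n + h/2, p_n + (h/2)·k1); k3 = f(x_n + h/2, p_n + (h/2)·k2); k4 = f(x_n + h, p_n + h·k3); p_{n+1} = p_n + (h/6)·(k1 + 2k2 + 2k3 + k4).
x=0.000000, p=-1.230000:
  k1 = f(0.000000, -1.230000) = 3.003000
  k2 = f(0.115000, -0.884655) = 2.977666
  k3 = f(0.115000, -0.887568) = 2.977957
  k4 = f(0.230000, -0.545070) = 2.952907
  p ← -1.230000 + (0.23/6)·(k1 + 2k2 + 2k3 + k4) = -0.545093
x=0.230000, p=-0.545093:
  k1 = f(0.230000, -0.545093) = 2.952909
  k2 = f(0.345000, -0.205508) = 2.928151
  k3 = f(0.345000, -0.208355) = 2.928436
  k4 = f(0.460000, 0.128448) = 2.903955
  p ← -0.545093 + (0.23/6)·(k1 + 2k2 + 2k3 + k4) = 0.128426
p(0.46) ≈ 0.1284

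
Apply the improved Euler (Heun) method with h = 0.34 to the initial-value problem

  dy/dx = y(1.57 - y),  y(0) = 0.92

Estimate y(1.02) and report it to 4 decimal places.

Heun: k1 = f(x_n, y_n); k2 = f(x_n + h, y_n + h·k1); y_{n+1} = y_n + (h/2)·(k1 + k2).
x=0.000000, y=0.920000:
  k1 = f(0.000000, 0.920000) = 0.598000
  k2 = f(0.340000, 1.123320) = 0.501765
  y ← 0.920000 + (0.34/2)·(0.598000 + 0.501765) = 1.106960
x=0.340000, y=1.106960:
  k1 = f(0.340000, 1.106960) = 0.512567
  k2 = f(0.680000, 1.281233) = 0.369978
  y ← 1.106960 + (0.34/2)·(0.512567 + 0.369978) = 1.256993
x=0.680000, y=1.256993:
  k1 = f(0.680000, 1.256993) = 0.393448
  k2 = f(1.020000, 1.390765) = 0.249274
  y ← 1.256993 + (0.34/2)·(0.393448 + 0.249274) = 1.366255
y(1.02) ≈ 1.3663

1.3663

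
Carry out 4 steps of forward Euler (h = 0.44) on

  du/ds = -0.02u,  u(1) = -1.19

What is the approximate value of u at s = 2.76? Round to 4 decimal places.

-1.1487

Euler: u_{n+1} = u_n + h·f(s_n, u_n).
s=1.000000, u=-1.190000: f=0.023800 → u ← -1.190000 + 0.44·0.023800 = -1.179528
s=1.440000, u=-1.179528: f=0.023591 → u ← -1.179528 + 0.44·0.023591 = -1.169148
s=1.880000, u=-1.169148: f=0.023383 → u ← -1.169148 + 0.44·0.023383 = -1.158860
s=2.320000, u=-1.158860: f=0.023177 → u ← -1.158860 + 0.44·0.023177 = -1.148662
u(2.76) ≈ -1.1487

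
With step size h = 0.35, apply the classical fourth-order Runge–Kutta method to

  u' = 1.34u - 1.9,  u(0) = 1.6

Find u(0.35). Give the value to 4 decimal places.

RK4: k1 = f(x_n, u_n); k2 = f(x_n + h/2, u_n + (h/2)·k1); k3 = f(x_n + h/2, u_n + (h/2)·k2); k4 = f(x_n + h, u_n + h·k3); u_{n+1} = u_n + (h/6)·(k1 + 2k2 + 2k3 + k4).
x=0.000000, u=1.600000:
  k1 = f(0.000000, 1.600000) = 0.244000
  k2 = f(0.175000, 1.642700) = 0.301218
  k3 = f(0.175000, 1.652713) = 0.314636
  k4 = f(0.350000, 1.710122) = 0.391564
  u ← 1.600000 + (0.35/6)·(k1 + 2k2 + 2k3 + k4) = 1.708924
u(0.35) ≈ 1.7089

1.7089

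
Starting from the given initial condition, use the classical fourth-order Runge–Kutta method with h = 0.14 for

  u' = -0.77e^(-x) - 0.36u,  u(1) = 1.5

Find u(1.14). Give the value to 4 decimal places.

RK4: k1 = f(x_n, u_n); k2 = f(x_n + h/2, u_n + (h/2)·k1); k3 = f(x_n + h/2, u_n + (h/2)·k2); k4 = f(x_n + h, u_n + h·k3); u_{n+1} = u_n + (h/6)·(k1 + 2k2 + 2k3 + k4).
x=1.000000, u=1.500000:
  k1 = f(1.000000, 1.500000) = -0.823267
  k2 = f(1.070000, 1.442371) = -0.783370
  k3 = f(1.070000, 1.445164) = -0.784376
  k4 = f(1.140000, 1.390187) = -0.746728
  u ← 1.500000 + (0.14/6)·(k1 + 2k2 + 2k3 + k4) = 1.390205
u(1.14) ≈ 1.3902

1.3902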